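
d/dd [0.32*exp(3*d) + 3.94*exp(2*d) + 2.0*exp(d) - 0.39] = (0.96*exp(2*d) + 7.88*exp(d) + 2.0)*exp(d)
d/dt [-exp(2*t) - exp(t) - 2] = (-2*exp(t) - 1)*exp(t)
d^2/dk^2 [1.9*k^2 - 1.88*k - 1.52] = 3.80000000000000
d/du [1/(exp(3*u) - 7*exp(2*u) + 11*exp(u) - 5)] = (-3*exp(2*u) + 14*exp(u) - 11)*exp(u)/(exp(3*u) - 7*exp(2*u) + 11*exp(u) - 5)^2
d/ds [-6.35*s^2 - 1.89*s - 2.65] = -12.7*s - 1.89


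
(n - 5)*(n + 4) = n^2 - n - 20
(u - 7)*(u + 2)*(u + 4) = u^3 - u^2 - 34*u - 56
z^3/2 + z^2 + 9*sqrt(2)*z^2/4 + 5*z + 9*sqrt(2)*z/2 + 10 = (z/2 + 1)*(z + 2*sqrt(2))*(z + 5*sqrt(2)/2)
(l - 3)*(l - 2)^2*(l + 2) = l^4 - 5*l^3 + 2*l^2 + 20*l - 24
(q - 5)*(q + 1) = q^2 - 4*q - 5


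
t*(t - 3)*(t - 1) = t^3 - 4*t^2 + 3*t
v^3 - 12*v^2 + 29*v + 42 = (v - 7)*(v - 6)*(v + 1)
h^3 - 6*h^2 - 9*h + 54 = (h - 6)*(h - 3)*(h + 3)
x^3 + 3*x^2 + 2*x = x*(x + 1)*(x + 2)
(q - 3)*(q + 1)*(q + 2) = q^3 - 7*q - 6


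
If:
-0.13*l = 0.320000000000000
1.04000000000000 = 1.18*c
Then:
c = 0.88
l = -2.46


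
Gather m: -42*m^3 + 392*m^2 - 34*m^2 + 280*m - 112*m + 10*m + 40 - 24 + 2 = -42*m^3 + 358*m^2 + 178*m + 18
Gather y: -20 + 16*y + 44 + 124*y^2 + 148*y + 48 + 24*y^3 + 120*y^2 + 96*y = 24*y^3 + 244*y^2 + 260*y + 72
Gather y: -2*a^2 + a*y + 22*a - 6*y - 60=-2*a^2 + 22*a + y*(a - 6) - 60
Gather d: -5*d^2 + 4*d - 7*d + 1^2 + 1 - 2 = -5*d^2 - 3*d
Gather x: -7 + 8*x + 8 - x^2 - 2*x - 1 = -x^2 + 6*x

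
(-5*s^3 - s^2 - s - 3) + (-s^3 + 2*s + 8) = -6*s^3 - s^2 + s + 5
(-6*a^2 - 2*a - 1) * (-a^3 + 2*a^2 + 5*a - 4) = 6*a^5 - 10*a^4 - 33*a^3 + 12*a^2 + 3*a + 4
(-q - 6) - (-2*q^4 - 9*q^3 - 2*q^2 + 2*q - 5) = 2*q^4 + 9*q^3 + 2*q^2 - 3*q - 1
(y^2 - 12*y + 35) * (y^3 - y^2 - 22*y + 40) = y^5 - 13*y^4 + 25*y^3 + 269*y^2 - 1250*y + 1400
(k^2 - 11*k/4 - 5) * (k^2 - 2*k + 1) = k^4 - 19*k^3/4 + 3*k^2/2 + 29*k/4 - 5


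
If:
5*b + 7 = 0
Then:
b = -7/5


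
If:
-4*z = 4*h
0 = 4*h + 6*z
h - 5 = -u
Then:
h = 0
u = 5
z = 0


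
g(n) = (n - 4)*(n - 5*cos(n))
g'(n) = n + (n - 4)*(5*sin(n) + 1) - 5*cos(n)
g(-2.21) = -4.80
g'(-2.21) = 19.48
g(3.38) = -5.11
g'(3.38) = 8.35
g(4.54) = 2.91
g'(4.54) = 3.28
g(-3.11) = -13.42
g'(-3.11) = -4.10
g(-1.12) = 16.89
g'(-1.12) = 14.62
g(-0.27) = 21.73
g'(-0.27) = -3.66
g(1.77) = -6.15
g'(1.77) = -10.40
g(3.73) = -2.13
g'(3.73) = 8.37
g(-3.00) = -13.65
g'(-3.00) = -0.11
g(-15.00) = 212.83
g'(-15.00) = 31.58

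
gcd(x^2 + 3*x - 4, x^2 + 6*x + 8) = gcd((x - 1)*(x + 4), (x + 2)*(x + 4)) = x + 4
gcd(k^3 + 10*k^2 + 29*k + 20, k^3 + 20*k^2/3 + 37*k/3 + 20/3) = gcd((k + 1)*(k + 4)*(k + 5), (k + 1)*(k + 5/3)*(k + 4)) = k^2 + 5*k + 4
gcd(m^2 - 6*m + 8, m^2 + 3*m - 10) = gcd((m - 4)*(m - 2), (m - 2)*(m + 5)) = m - 2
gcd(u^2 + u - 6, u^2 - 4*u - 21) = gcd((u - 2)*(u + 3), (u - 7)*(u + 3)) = u + 3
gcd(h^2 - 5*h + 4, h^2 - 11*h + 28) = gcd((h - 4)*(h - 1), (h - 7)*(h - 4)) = h - 4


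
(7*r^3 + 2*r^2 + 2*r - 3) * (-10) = -70*r^3 - 20*r^2 - 20*r + 30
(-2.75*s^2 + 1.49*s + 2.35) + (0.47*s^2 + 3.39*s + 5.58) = -2.28*s^2 + 4.88*s + 7.93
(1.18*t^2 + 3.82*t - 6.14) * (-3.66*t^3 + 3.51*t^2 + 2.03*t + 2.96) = -4.3188*t^5 - 9.8394*t^4 + 38.276*t^3 - 10.304*t^2 - 1.157*t - 18.1744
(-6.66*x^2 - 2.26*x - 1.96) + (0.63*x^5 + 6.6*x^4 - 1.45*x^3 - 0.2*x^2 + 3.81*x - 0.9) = 0.63*x^5 + 6.6*x^4 - 1.45*x^3 - 6.86*x^2 + 1.55*x - 2.86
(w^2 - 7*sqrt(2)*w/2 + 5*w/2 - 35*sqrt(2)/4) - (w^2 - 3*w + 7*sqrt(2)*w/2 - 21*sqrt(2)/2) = -7*sqrt(2)*w + 11*w/2 + 7*sqrt(2)/4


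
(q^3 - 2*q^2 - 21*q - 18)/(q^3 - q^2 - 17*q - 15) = (q - 6)/(q - 5)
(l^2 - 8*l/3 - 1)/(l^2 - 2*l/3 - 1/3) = (l - 3)/(l - 1)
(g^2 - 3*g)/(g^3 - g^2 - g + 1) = g*(g - 3)/(g^3 - g^2 - g + 1)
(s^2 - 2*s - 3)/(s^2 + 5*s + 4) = (s - 3)/(s + 4)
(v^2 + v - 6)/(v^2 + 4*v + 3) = (v - 2)/(v + 1)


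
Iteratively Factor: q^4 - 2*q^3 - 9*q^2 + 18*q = (q - 2)*(q^3 - 9*q) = (q - 2)*(q + 3)*(q^2 - 3*q) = q*(q - 2)*(q + 3)*(q - 3)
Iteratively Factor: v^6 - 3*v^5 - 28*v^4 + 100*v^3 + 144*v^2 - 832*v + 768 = (v + 4)*(v^5 - 7*v^4 + 100*v^2 - 256*v + 192) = (v - 4)*(v + 4)*(v^4 - 3*v^3 - 12*v^2 + 52*v - 48) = (v - 4)*(v - 2)*(v + 4)*(v^3 - v^2 - 14*v + 24) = (v - 4)*(v - 2)*(v + 4)^2*(v^2 - 5*v + 6) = (v - 4)*(v - 3)*(v - 2)*(v + 4)^2*(v - 2)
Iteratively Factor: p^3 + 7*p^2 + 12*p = (p)*(p^2 + 7*p + 12) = p*(p + 4)*(p + 3)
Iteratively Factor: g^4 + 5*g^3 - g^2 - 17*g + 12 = (g + 3)*(g^3 + 2*g^2 - 7*g + 4) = (g - 1)*(g + 3)*(g^2 + 3*g - 4) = (g - 1)*(g + 3)*(g + 4)*(g - 1)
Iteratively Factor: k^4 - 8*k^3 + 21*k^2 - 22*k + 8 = (k - 2)*(k^3 - 6*k^2 + 9*k - 4) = (k - 2)*(k - 1)*(k^2 - 5*k + 4) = (k - 4)*(k - 2)*(k - 1)*(k - 1)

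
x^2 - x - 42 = (x - 7)*(x + 6)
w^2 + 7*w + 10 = (w + 2)*(w + 5)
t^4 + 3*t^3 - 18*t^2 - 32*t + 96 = (t - 3)*(t - 2)*(t + 4)^2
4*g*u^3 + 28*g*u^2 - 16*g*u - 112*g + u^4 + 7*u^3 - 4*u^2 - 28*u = (4*g + u)*(u - 2)*(u + 2)*(u + 7)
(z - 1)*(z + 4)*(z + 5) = z^3 + 8*z^2 + 11*z - 20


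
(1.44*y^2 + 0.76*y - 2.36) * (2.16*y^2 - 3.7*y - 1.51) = 3.1104*y^4 - 3.6864*y^3 - 10.084*y^2 + 7.5844*y + 3.5636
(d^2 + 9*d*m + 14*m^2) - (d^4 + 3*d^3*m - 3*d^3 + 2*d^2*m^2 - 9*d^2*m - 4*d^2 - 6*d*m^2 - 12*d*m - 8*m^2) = -d^4 - 3*d^3*m + 3*d^3 - 2*d^2*m^2 + 9*d^2*m + 5*d^2 + 6*d*m^2 + 21*d*m + 22*m^2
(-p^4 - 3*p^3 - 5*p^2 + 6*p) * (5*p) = -5*p^5 - 15*p^4 - 25*p^3 + 30*p^2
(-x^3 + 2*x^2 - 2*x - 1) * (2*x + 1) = -2*x^4 + 3*x^3 - 2*x^2 - 4*x - 1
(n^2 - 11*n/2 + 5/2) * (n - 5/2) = n^3 - 8*n^2 + 65*n/4 - 25/4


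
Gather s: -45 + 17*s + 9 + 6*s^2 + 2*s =6*s^2 + 19*s - 36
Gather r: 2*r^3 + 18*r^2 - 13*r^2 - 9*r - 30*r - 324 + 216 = 2*r^3 + 5*r^2 - 39*r - 108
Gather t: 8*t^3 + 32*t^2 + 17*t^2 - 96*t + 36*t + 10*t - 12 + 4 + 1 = 8*t^3 + 49*t^2 - 50*t - 7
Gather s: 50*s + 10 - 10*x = 50*s - 10*x + 10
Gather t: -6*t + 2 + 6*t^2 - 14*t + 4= 6*t^2 - 20*t + 6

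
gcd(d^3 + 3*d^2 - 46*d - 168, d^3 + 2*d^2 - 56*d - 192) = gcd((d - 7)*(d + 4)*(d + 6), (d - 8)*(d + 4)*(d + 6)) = d^2 + 10*d + 24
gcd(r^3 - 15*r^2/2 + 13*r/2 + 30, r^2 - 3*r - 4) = r - 4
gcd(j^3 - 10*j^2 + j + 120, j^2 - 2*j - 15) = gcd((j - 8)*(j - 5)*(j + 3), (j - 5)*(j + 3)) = j^2 - 2*j - 15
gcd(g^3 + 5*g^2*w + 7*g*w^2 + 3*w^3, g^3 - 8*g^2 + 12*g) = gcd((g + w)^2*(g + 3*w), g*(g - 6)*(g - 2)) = 1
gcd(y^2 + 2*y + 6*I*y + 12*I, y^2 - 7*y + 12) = 1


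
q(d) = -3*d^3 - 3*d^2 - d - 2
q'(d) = -9*d^2 - 6*d - 1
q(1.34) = -15.95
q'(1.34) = -25.20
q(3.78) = -210.68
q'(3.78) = -152.28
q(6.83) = -1104.61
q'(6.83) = -461.82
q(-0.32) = -1.89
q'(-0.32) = -0.00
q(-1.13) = -0.37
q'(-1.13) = -5.71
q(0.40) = -3.07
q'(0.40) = -4.84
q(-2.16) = 16.40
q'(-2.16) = -30.03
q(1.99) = -39.51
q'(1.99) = -48.58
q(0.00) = -2.00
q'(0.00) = -1.00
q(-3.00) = 55.00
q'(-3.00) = -64.00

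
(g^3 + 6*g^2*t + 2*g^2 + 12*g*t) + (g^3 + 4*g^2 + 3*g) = 2*g^3 + 6*g^2*t + 6*g^2 + 12*g*t + 3*g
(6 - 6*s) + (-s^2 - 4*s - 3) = -s^2 - 10*s + 3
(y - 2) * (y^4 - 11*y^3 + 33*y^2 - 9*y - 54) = y^5 - 13*y^4 + 55*y^3 - 75*y^2 - 36*y + 108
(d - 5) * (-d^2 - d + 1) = -d^3 + 4*d^2 + 6*d - 5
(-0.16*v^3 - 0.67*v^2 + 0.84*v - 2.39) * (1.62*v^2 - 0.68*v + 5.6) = -0.2592*v^5 - 0.9766*v^4 + 0.9204*v^3 - 8.195*v^2 + 6.3292*v - 13.384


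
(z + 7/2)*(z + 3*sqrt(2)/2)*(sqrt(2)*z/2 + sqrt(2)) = sqrt(2)*z^3/2 + 3*z^2/2 + 11*sqrt(2)*z^2/4 + 7*sqrt(2)*z/2 + 33*z/4 + 21/2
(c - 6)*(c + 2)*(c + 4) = c^3 - 28*c - 48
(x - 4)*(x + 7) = x^2 + 3*x - 28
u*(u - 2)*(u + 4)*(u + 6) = u^4 + 8*u^3 + 4*u^2 - 48*u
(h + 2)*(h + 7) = h^2 + 9*h + 14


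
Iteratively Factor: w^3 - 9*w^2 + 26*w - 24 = (w - 4)*(w^2 - 5*w + 6) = (w - 4)*(w - 2)*(w - 3)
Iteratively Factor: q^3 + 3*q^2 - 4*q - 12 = (q + 2)*(q^2 + q - 6) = (q - 2)*(q + 2)*(q + 3)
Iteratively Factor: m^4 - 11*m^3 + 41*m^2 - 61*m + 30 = (m - 3)*(m^3 - 8*m^2 + 17*m - 10) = (m - 5)*(m - 3)*(m^2 - 3*m + 2) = (m - 5)*(m - 3)*(m - 2)*(m - 1)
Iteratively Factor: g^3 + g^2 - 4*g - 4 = (g - 2)*(g^2 + 3*g + 2) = (g - 2)*(g + 2)*(g + 1)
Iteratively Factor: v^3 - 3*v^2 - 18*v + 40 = (v - 5)*(v^2 + 2*v - 8) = (v - 5)*(v - 2)*(v + 4)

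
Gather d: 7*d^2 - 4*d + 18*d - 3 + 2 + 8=7*d^2 + 14*d + 7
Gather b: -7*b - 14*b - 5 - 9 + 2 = -21*b - 12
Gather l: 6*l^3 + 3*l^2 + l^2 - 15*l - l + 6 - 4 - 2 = 6*l^3 + 4*l^2 - 16*l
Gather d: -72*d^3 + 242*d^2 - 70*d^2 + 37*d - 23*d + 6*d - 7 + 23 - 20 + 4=-72*d^3 + 172*d^2 + 20*d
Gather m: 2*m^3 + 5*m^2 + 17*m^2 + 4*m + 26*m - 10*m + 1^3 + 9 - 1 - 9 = 2*m^3 + 22*m^2 + 20*m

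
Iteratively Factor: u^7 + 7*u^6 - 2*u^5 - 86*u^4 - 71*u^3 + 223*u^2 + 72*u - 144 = (u + 3)*(u^6 + 4*u^5 - 14*u^4 - 44*u^3 + 61*u^2 + 40*u - 48) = (u + 3)*(u + 4)*(u^5 - 14*u^3 + 12*u^2 + 13*u - 12) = (u - 3)*(u + 3)*(u + 4)*(u^4 + 3*u^3 - 5*u^2 - 3*u + 4) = (u - 3)*(u + 1)*(u + 3)*(u + 4)*(u^3 + 2*u^2 - 7*u + 4) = (u - 3)*(u + 1)*(u + 3)*(u + 4)^2*(u^2 - 2*u + 1) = (u - 3)*(u - 1)*(u + 1)*(u + 3)*(u + 4)^2*(u - 1)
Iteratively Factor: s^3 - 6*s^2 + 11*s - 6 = (s - 3)*(s^2 - 3*s + 2) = (s - 3)*(s - 1)*(s - 2)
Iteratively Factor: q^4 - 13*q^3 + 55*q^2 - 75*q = (q - 3)*(q^3 - 10*q^2 + 25*q) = q*(q - 3)*(q^2 - 10*q + 25) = q*(q - 5)*(q - 3)*(q - 5)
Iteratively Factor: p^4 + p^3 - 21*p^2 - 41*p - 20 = (p + 4)*(p^3 - 3*p^2 - 9*p - 5) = (p - 5)*(p + 4)*(p^2 + 2*p + 1) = (p - 5)*(p + 1)*(p + 4)*(p + 1)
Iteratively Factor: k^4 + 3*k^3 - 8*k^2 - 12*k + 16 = (k + 2)*(k^3 + k^2 - 10*k + 8) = (k - 1)*(k + 2)*(k^2 + 2*k - 8) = (k - 2)*(k - 1)*(k + 2)*(k + 4)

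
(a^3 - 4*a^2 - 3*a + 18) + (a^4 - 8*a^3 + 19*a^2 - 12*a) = a^4 - 7*a^3 + 15*a^2 - 15*a + 18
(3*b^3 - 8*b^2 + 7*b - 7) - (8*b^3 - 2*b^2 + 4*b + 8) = -5*b^3 - 6*b^2 + 3*b - 15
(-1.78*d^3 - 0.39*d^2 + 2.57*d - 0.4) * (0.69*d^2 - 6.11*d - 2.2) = -1.2282*d^5 + 10.6067*d^4 + 8.0722*d^3 - 15.1207*d^2 - 3.21*d + 0.88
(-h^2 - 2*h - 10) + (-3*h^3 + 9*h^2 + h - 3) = -3*h^3 + 8*h^2 - h - 13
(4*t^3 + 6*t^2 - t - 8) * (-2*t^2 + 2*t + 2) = -8*t^5 - 4*t^4 + 22*t^3 + 26*t^2 - 18*t - 16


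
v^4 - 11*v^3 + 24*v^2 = v^2*(v - 8)*(v - 3)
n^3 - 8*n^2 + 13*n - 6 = (n - 6)*(n - 1)^2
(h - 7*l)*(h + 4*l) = h^2 - 3*h*l - 28*l^2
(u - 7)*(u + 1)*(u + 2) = u^3 - 4*u^2 - 19*u - 14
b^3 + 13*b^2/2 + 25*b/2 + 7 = (b + 1)*(b + 2)*(b + 7/2)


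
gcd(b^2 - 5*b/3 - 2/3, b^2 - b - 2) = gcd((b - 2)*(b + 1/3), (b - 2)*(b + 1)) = b - 2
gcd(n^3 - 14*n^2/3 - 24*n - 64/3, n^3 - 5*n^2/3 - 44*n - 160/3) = n^2 - 20*n/3 - 32/3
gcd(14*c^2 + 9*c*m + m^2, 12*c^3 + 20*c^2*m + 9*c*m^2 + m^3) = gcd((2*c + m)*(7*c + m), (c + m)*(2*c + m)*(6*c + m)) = 2*c + m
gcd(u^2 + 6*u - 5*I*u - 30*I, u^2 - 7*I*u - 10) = u - 5*I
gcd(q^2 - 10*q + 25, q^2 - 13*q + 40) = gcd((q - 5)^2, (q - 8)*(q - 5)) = q - 5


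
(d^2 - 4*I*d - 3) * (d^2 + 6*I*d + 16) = d^4 + 2*I*d^3 + 37*d^2 - 82*I*d - 48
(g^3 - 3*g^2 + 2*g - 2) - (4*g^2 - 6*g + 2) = g^3 - 7*g^2 + 8*g - 4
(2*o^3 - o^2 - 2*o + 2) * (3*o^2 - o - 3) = 6*o^5 - 5*o^4 - 11*o^3 + 11*o^2 + 4*o - 6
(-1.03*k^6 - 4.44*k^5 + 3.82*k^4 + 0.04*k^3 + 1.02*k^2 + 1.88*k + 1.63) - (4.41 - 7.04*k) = -1.03*k^6 - 4.44*k^5 + 3.82*k^4 + 0.04*k^3 + 1.02*k^2 + 8.92*k - 2.78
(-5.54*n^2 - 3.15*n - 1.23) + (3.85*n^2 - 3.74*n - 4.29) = -1.69*n^2 - 6.89*n - 5.52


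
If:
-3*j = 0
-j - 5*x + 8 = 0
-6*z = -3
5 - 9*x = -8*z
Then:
No Solution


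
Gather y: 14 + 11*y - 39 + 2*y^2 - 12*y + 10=2*y^2 - y - 15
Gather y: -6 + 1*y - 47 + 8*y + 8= 9*y - 45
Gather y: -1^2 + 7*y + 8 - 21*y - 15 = -14*y - 8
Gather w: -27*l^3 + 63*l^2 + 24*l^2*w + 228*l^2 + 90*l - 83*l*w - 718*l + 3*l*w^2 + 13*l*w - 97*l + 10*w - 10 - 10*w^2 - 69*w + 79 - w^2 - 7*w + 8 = -27*l^3 + 291*l^2 - 725*l + w^2*(3*l - 11) + w*(24*l^2 - 70*l - 66) + 77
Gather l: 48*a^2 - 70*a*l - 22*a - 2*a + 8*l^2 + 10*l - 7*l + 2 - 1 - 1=48*a^2 - 24*a + 8*l^2 + l*(3 - 70*a)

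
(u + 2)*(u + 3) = u^2 + 5*u + 6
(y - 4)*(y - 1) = y^2 - 5*y + 4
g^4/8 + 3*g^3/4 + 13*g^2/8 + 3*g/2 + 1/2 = (g/4 + 1/2)*(g/2 + 1)*(g + 1)^2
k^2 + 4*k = k*(k + 4)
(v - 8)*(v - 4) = v^2 - 12*v + 32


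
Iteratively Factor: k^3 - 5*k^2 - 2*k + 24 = (k + 2)*(k^2 - 7*k + 12) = (k - 3)*(k + 2)*(k - 4)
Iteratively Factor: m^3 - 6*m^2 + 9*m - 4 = (m - 1)*(m^2 - 5*m + 4) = (m - 1)^2*(m - 4)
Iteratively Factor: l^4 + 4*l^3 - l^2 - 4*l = (l + 1)*(l^3 + 3*l^2 - 4*l) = (l - 1)*(l + 1)*(l^2 + 4*l) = (l - 1)*(l + 1)*(l + 4)*(l)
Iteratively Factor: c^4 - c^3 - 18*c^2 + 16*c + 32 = (c - 4)*(c^3 + 3*c^2 - 6*c - 8) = (c - 4)*(c + 4)*(c^2 - c - 2) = (c - 4)*(c + 1)*(c + 4)*(c - 2)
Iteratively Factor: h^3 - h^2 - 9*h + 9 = (h - 1)*(h^2 - 9) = (h - 1)*(h + 3)*(h - 3)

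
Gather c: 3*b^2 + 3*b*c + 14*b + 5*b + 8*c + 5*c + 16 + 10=3*b^2 + 19*b + c*(3*b + 13) + 26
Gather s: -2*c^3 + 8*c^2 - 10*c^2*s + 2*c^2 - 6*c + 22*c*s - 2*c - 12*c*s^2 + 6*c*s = -2*c^3 + 10*c^2 - 12*c*s^2 - 8*c + s*(-10*c^2 + 28*c)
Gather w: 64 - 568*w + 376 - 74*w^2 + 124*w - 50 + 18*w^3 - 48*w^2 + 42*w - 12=18*w^3 - 122*w^2 - 402*w + 378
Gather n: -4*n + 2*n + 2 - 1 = 1 - 2*n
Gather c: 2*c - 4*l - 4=2*c - 4*l - 4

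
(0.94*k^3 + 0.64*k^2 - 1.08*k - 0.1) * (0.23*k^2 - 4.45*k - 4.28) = 0.2162*k^5 - 4.0358*k^4 - 7.1196*k^3 + 2.0438*k^2 + 5.0674*k + 0.428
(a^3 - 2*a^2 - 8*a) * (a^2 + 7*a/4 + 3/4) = a^5 - a^4/4 - 43*a^3/4 - 31*a^2/2 - 6*a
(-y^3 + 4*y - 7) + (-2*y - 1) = -y^3 + 2*y - 8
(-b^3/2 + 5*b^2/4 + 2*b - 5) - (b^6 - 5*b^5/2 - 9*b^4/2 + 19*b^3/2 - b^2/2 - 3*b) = -b^6 + 5*b^5/2 + 9*b^4/2 - 10*b^3 + 7*b^2/4 + 5*b - 5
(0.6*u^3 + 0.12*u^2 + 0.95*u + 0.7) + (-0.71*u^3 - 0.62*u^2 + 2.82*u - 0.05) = -0.11*u^3 - 0.5*u^2 + 3.77*u + 0.65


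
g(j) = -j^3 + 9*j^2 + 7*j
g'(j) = -3*j^2 + 18*j + 7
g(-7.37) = 837.58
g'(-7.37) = -288.61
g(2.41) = 55.15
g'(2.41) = 32.96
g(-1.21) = 6.48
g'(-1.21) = -19.17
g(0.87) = 12.24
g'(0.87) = 20.39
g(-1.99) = 29.59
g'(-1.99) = -40.70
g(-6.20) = 540.89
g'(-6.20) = -219.92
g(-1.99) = 29.59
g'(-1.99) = -40.70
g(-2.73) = 68.31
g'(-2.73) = -64.50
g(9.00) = 63.00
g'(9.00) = -74.00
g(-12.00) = 2940.00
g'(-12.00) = -641.00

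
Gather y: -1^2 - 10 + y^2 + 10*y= y^2 + 10*y - 11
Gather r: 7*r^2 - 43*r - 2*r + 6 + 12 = 7*r^2 - 45*r + 18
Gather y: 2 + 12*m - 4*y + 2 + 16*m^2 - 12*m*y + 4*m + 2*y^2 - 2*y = 16*m^2 + 16*m + 2*y^2 + y*(-12*m - 6) + 4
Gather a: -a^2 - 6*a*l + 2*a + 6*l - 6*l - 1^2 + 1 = -a^2 + a*(2 - 6*l)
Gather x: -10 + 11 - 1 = 0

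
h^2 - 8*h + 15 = (h - 5)*(h - 3)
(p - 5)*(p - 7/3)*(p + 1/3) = p^3 - 7*p^2 + 83*p/9 + 35/9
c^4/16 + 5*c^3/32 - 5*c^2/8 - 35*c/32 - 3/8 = (c/4 + 1/4)*(c/4 + 1)*(c - 3)*(c + 1/2)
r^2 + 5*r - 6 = (r - 1)*(r + 6)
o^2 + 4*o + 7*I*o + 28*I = (o + 4)*(o + 7*I)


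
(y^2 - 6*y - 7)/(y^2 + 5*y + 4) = (y - 7)/(y + 4)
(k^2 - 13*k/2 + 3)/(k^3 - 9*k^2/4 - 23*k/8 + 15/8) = 4*(k - 6)/(4*k^2 - 7*k - 15)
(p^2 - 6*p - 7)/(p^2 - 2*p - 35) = (p + 1)/(p + 5)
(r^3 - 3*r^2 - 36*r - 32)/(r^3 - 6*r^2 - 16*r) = (r^2 + 5*r + 4)/(r*(r + 2))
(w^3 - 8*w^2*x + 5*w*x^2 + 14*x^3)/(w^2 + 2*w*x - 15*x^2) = (w^3 - 8*w^2*x + 5*w*x^2 + 14*x^3)/(w^2 + 2*w*x - 15*x^2)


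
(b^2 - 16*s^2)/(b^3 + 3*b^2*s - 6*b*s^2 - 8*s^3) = (-b + 4*s)/(-b^2 + b*s + 2*s^2)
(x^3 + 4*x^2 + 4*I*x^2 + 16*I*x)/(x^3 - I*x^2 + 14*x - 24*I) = x*(x + 4)/(x^2 - 5*I*x - 6)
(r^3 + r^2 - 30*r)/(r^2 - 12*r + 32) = r*(r^2 + r - 30)/(r^2 - 12*r + 32)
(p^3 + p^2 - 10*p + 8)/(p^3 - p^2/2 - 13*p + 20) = 2*(p - 1)/(2*p - 5)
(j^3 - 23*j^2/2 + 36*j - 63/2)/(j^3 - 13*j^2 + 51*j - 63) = (j - 3/2)/(j - 3)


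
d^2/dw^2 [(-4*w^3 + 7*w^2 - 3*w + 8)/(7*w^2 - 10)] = 2*(-427*w^3 + 2646*w^2 - 1830*w + 1260)/(343*w^6 - 1470*w^4 + 2100*w^2 - 1000)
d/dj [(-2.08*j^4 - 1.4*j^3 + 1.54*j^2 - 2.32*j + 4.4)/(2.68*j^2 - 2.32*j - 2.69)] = (-11.1488*j^5 + 10.7248*j^4 + 28.8768*j^3 + 13.9428*j^2 - 31.8692*j + 16.4488)/(7.1824*j^4 - 12.4352*j^3 - 9.036*j^2 + 12.4816*j + 7.2361)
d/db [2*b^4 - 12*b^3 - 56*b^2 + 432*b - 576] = 8*b^3 - 36*b^2 - 112*b + 432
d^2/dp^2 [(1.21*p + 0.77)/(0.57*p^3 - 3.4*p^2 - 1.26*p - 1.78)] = (2.358774*p^5 - 11.067804*p^4 + 5.83708399999998*p^3 + 64.821108*p^2 - 19.457988*p - 12.302752)/(0.185193*p^9 - 3.31398*p^8 + 18.539478*p^7 - 26.387686*p^6 - 20.284164*p^5 - 70.253544*p^4 - 42.335532*p^3 - 40.795464*p^2 - 11.976552*p - 5.639752)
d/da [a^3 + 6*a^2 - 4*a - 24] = 3*a^2 + 12*a - 4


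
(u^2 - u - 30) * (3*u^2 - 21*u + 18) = 3*u^4 - 24*u^3 - 51*u^2 + 612*u - 540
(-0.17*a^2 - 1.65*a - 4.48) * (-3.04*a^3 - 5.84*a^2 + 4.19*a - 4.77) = 0.5168*a^5 + 6.0088*a^4 + 22.5429*a^3 + 20.0606*a^2 - 10.9007*a + 21.3696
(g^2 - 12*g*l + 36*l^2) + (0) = g^2 - 12*g*l + 36*l^2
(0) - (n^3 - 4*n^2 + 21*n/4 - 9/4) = -n^3 + 4*n^2 - 21*n/4 + 9/4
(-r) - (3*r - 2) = 2 - 4*r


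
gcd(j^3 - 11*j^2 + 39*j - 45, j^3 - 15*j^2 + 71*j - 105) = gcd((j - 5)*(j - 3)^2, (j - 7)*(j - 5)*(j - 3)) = j^2 - 8*j + 15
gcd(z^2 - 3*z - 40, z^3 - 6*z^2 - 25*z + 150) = z + 5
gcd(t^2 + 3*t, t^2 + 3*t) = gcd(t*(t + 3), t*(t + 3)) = t^2 + 3*t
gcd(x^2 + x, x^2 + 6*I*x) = x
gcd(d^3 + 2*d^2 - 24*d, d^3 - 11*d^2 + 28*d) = d^2 - 4*d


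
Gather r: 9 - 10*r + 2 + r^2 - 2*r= r^2 - 12*r + 11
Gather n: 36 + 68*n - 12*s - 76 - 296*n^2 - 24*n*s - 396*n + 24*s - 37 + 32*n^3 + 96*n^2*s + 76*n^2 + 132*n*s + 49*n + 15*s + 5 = 32*n^3 + n^2*(96*s - 220) + n*(108*s - 279) + 27*s - 72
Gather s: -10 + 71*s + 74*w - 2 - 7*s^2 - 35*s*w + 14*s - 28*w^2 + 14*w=-7*s^2 + s*(85 - 35*w) - 28*w^2 + 88*w - 12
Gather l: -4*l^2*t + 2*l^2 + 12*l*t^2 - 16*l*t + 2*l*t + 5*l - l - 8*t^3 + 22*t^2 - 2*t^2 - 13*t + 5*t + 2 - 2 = l^2*(2 - 4*t) + l*(12*t^2 - 14*t + 4) - 8*t^3 + 20*t^2 - 8*t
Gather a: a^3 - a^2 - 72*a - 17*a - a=a^3 - a^2 - 90*a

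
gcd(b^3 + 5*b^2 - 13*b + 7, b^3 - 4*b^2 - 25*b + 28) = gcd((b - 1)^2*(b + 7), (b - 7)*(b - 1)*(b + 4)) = b - 1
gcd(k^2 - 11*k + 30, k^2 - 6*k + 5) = k - 5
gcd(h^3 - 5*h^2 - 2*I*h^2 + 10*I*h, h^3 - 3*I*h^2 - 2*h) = h^2 - 2*I*h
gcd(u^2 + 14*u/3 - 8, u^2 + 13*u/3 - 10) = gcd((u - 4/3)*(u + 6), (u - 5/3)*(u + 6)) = u + 6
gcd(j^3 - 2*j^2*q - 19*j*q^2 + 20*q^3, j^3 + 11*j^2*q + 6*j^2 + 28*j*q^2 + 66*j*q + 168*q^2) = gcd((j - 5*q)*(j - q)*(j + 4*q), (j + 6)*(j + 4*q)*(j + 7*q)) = j + 4*q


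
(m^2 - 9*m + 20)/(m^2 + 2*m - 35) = (m - 4)/(m + 7)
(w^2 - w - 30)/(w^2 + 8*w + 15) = (w - 6)/(w + 3)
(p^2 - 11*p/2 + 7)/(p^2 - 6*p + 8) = (p - 7/2)/(p - 4)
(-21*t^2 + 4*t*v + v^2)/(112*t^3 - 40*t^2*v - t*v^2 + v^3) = (-3*t + v)/(16*t^2 - 8*t*v + v^2)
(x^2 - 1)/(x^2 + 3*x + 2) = (x - 1)/(x + 2)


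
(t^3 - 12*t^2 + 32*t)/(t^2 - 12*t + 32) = t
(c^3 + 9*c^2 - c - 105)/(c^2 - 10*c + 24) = (c^3 + 9*c^2 - c - 105)/(c^2 - 10*c + 24)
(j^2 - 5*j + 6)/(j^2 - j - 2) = (j - 3)/(j + 1)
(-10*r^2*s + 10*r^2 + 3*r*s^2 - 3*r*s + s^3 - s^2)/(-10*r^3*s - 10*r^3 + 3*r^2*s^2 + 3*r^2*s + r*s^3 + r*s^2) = (s - 1)/(r*(s + 1))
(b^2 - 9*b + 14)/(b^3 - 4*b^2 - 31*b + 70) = 1/(b + 5)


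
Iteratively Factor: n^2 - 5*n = (n - 5)*(n)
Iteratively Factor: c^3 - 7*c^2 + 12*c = (c - 4)*(c^2 - 3*c) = (c - 4)*(c - 3)*(c)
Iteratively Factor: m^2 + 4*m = (m + 4)*(m)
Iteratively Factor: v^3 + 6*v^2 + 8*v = (v)*(v^2 + 6*v + 8) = v*(v + 2)*(v + 4)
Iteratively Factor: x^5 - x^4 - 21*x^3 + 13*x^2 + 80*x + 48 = (x + 1)*(x^4 - 2*x^3 - 19*x^2 + 32*x + 48) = (x - 4)*(x + 1)*(x^3 + 2*x^2 - 11*x - 12) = (x - 4)*(x + 1)*(x + 4)*(x^2 - 2*x - 3) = (x - 4)*(x + 1)^2*(x + 4)*(x - 3)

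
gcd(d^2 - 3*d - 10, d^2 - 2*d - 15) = d - 5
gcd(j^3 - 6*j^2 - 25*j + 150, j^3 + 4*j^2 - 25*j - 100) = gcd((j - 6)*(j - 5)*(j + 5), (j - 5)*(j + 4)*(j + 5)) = j^2 - 25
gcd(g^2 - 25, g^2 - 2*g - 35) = g + 5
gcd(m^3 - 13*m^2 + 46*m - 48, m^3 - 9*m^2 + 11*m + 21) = m - 3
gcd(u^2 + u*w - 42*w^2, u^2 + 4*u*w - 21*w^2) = u + 7*w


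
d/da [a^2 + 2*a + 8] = 2*a + 2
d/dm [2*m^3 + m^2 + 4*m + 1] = 6*m^2 + 2*m + 4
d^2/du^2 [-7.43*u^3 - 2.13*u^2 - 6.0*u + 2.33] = -44.58*u - 4.26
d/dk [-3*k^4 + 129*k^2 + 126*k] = -12*k^3 + 258*k + 126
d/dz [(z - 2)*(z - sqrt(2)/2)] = 2*z - 2 - sqrt(2)/2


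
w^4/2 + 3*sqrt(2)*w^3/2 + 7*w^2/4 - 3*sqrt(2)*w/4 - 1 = (w/2 + sqrt(2))*(w - sqrt(2)/2)*(w + sqrt(2)/2)*(w + sqrt(2))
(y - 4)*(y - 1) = y^2 - 5*y + 4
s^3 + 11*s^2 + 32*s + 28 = (s + 2)^2*(s + 7)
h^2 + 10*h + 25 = (h + 5)^2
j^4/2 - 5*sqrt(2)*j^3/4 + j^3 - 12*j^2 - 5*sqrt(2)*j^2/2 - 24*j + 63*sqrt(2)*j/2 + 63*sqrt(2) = (j/2 + 1)*(j - 3*sqrt(2))^2*(j + 7*sqrt(2)/2)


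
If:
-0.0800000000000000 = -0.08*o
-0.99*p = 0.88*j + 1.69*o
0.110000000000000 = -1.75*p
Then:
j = -1.85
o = 1.00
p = -0.06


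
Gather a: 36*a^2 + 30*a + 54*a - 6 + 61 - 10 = 36*a^2 + 84*a + 45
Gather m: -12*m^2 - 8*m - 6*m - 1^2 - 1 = -12*m^2 - 14*m - 2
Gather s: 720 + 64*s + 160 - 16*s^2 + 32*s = -16*s^2 + 96*s + 880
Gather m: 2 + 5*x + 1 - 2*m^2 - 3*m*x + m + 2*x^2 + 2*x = -2*m^2 + m*(1 - 3*x) + 2*x^2 + 7*x + 3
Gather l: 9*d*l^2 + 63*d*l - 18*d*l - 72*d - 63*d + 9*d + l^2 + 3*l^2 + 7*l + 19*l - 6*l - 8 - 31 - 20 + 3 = -126*d + l^2*(9*d + 4) + l*(45*d + 20) - 56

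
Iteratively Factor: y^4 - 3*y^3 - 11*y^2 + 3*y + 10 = (y + 2)*(y^3 - 5*y^2 - y + 5) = (y - 1)*(y + 2)*(y^2 - 4*y - 5) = (y - 1)*(y + 1)*(y + 2)*(y - 5)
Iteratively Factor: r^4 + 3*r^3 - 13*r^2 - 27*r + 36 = (r + 3)*(r^3 - 13*r + 12) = (r - 1)*(r + 3)*(r^2 + r - 12) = (r - 3)*(r - 1)*(r + 3)*(r + 4)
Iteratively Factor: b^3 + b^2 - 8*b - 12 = (b - 3)*(b^2 + 4*b + 4) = (b - 3)*(b + 2)*(b + 2)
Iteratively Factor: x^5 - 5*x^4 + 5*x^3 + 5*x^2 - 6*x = (x + 1)*(x^4 - 6*x^3 + 11*x^2 - 6*x) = (x - 3)*(x + 1)*(x^3 - 3*x^2 + 2*x) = (x - 3)*(x - 1)*(x + 1)*(x^2 - 2*x) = x*(x - 3)*(x - 1)*(x + 1)*(x - 2)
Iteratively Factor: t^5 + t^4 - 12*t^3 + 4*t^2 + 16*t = (t - 2)*(t^4 + 3*t^3 - 6*t^2 - 8*t) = (t - 2)*(t + 4)*(t^3 - t^2 - 2*t) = (t - 2)*(t + 1)*(t + 4)*(t^2 - 2*t) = (t - 2)^2*(t + 1)*(t + 4)*(t)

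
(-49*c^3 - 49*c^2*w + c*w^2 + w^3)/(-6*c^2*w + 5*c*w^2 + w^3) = (-49*c^3 - 49*c^2*w + c*w^2 + w^3)/(w*(-6*c^2 + 5*c*w + w^2))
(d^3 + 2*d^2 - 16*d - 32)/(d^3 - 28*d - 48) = (d - 4)/(d - 6)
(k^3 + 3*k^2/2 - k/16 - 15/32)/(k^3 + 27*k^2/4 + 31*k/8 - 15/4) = (k + 3/4)/(k + 6)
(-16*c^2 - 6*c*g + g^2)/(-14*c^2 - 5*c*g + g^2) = (8*c - g)/(7*c - g)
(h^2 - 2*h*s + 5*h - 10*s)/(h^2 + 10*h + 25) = (h - 2*s)/(h + 5)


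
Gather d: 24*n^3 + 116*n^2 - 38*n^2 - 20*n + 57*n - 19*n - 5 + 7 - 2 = 24*n^3 + 78*n^2 + 18*n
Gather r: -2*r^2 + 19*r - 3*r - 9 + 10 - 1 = -2*r^2 + 16*r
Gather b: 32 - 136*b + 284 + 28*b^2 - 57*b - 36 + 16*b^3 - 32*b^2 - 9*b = 16*b^3 - 4*b^2 - 202*b + 280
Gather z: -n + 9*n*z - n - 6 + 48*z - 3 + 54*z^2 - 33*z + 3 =-2*n + 54*z^2 + z*(9*n + 15) - 6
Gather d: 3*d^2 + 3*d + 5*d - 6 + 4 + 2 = 3*d^2 + 8*d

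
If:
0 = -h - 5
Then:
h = -5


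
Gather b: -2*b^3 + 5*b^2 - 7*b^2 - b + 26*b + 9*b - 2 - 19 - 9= -2*b^3 - 2*b^2 + 34*b - 30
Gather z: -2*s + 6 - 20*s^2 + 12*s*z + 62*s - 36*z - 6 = -20*s^2 + 60*s + z*(12*s - 36)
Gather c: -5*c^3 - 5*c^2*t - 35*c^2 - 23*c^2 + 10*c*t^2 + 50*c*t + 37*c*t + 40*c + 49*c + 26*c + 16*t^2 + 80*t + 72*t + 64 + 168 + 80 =-5*c^3 + c^2*(-5*t - 58) + c*(10*t^2 + 87*t + 115) + 16*t^2 + 152*t + 312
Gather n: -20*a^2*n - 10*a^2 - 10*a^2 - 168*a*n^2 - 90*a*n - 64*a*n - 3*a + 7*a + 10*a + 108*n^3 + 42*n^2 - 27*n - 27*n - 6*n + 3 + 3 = -20*a^2 + 14*a + 108*n^3 + n^2*(42 - 168*a) + n*(-20*a^2 - 154*a - 60) + 6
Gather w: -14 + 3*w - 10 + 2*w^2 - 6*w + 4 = 2*w^2 - 3*w - 20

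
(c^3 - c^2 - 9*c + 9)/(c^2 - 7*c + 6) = (c^2 - 9)/(c - 6)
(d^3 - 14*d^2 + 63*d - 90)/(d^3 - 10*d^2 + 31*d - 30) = (d - 6)/(d - 2)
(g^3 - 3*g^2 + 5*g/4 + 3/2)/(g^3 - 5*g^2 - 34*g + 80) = (g^2 - g - 3/4)/(g^2 - 3*g - 40)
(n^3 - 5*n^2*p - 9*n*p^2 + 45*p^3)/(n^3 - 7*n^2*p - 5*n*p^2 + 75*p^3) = (-n + 3*p)/(-n + 5*p)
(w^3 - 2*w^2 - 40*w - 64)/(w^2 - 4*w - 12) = (w^2 - 4*w - 32)/(w - 6)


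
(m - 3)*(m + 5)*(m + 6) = m^3 + 8*m^2 - 3*m - 90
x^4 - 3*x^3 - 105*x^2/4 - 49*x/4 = x*(x - 7)*(x + 1/2)*(x + 7/2)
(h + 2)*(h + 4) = h^2 + 6*h + 8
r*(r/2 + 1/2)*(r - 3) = r^3/2 - r^2 - 3*r/2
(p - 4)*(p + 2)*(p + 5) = p^3 + 3*p^2 - 18*p - 40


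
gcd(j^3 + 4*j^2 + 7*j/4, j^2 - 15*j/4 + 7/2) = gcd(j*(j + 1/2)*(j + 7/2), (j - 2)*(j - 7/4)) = 1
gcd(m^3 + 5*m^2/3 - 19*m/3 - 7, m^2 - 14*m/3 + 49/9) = m - 7/3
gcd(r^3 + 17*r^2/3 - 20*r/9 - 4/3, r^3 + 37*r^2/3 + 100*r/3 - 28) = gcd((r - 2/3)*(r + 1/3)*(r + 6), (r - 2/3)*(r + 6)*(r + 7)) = r^2 + 16*r/3 - 4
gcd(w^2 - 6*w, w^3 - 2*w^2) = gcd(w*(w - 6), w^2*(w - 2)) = w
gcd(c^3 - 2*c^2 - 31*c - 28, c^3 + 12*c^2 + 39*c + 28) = c^2 + 5*c + 4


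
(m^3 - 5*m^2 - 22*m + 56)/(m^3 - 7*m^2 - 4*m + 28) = (m + 4)/(m + 2)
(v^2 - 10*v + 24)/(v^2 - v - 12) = (v - 6)/(v + 3)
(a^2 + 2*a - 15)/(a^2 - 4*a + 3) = (a + 5)/(a - 1)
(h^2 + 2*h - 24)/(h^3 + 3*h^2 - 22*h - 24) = 1/(h + 1)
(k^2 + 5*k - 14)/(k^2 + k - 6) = (k + 7)/(k + 3)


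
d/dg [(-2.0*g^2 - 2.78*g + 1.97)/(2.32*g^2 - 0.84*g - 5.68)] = (8.1296*g^2 + 13.5792*g + 17.4452)/(5.3824*g^4 - 3.8976*g^3 - 25.6496*g^2 + 9.5424*g + 32.2624)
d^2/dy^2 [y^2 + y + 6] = 2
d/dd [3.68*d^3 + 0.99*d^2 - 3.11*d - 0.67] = 11.04*d^2 + 1.98*d - 3.11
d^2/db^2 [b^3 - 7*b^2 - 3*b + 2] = 6*b - 14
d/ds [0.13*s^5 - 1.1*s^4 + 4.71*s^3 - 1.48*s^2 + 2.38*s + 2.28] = 0.65*s^4 - 4.4*s^3 + 14.13*s^2 - 2.96*s + 2.38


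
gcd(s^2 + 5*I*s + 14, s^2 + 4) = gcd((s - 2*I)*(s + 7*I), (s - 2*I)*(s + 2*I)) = s - 2*I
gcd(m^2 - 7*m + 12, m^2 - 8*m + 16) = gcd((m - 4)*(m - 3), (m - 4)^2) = m - 4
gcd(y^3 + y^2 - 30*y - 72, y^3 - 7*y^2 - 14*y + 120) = y^2 - 2*y - 24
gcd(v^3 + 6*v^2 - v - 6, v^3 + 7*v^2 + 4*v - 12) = v^2 + 5*v - 6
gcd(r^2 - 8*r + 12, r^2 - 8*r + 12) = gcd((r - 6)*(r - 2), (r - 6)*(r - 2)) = r^2 - 8*r + 12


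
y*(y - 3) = y^2 - 3*y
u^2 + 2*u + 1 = (u + 1)^2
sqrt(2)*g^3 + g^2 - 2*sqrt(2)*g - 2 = (g - sqrt(2))*(g + sqrt(2))*(sqrt(2)*g + 1)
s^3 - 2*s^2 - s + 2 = (s - 2)*(s - 1)*(s + 1)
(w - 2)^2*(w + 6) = w^3 + 2*w^2 - 20*w + 24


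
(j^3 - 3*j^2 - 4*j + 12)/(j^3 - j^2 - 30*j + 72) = (j^2 - 4)/(j^2 + 2*j - 24)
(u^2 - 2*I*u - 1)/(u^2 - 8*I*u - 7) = (u - I)/(u - 7*I)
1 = 1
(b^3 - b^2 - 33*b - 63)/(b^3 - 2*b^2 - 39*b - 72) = (b - 7)/(b - 8)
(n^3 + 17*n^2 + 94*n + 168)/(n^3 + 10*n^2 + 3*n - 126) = (n + 4)/(n - 3)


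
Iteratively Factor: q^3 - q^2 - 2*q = (q - 2)*(q^2 + q) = (q - 2)*(q + 1)*(q)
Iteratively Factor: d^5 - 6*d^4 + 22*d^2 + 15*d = (d + 1)*(d^4 - 7*d^3 + 7*d^2 + 15*d) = (d - 3)*(d + 1)*(d^3 - 4*d^2 - 5*d) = (d - 5)*(d - 3)*(d + 1)*(d^2 + d) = (d - 5)*(d - 3)*(d + 1)^2*(d)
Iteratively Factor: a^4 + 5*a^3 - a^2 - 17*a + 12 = (a + 3)*(a^3 + 2*a^2 - 7*a + 4) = (a - 1)*(a + 3)*(a^2 + 3*a - 4) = (a - 1)*(a + 3)*(a + 4)*(a - 1)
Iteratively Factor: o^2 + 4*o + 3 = (o + 1)*(o + 3)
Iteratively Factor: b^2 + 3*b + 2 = (b + 1)*(b + 2)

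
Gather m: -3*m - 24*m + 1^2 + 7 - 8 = -27*m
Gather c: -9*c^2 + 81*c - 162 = -9*c^2 + 81*c - 162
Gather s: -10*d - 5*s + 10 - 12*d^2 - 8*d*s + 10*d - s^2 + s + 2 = -12*d^2 - s^2 + s*(-8*d - 4) + 12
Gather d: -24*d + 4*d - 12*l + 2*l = -20*d - 10*l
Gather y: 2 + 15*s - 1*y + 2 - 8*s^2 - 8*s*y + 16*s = -8*s^2 + 31*s + y*(-8*s - 1) + 4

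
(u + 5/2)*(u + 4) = u^2 + 13*u/2 + 10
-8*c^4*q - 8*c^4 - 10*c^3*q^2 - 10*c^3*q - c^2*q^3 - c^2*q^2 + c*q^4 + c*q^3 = (-4*c + q)*(c + q)*(2*c + q)*(c*q + c)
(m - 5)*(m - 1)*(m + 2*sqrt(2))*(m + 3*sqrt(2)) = m^4 - 6*m^3 + 5*sqrt(2)*m^3 - 30*sqrt(2)*m^2 + 17*m^2 - 72*m + 25*sqrt(2)*m + 60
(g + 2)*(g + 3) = g^2 + 5*g + 6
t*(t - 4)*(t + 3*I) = t^3 - 4*t^2 + 3*I*t^2 - 12*I*t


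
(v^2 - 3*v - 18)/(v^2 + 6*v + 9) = (v - 6)/(v + 3)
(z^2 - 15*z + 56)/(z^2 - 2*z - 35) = (z - 8)/(z + 5)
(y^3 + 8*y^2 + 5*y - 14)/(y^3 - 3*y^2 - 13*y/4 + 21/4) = 4*(y^2 + 9*y + 14)/(4*y^2 - 8*y - 21)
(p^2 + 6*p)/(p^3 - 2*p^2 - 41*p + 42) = p/(p^2 - 8*p + 7)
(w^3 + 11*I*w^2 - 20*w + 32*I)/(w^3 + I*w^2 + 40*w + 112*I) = (w^2 + 7*I*w + 8)/(w^2 - 3*I*w + 28)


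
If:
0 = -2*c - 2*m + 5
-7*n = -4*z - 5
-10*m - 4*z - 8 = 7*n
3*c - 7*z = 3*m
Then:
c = 103/11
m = -151/22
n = 361/77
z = 153/22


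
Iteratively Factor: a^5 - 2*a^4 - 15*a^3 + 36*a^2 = (a - 3)*(a^4 + a^3 - 12*a^2) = (a - 3)*(a + 4)*(a^3 - 3*a^2) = (a - 3)^2*(a + 4)*(a^2) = a*(a - 3)^2*(a + 4)*(a)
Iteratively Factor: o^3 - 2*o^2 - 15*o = (o + 3)*(o^2 - 5*o) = o*(o + 3)*(o - 5)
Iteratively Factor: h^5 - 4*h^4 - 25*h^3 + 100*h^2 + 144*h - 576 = (h - 3)*(h^4 - h^3 - 28*h^2 + 16*h + 192) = (h - 4)*(h - 3)*(h^3 + 3*h^2 - 16*h - 48) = (h - 4)^2*(h - 3)*(h^2 + 7*h + 12) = (h - 4)^2*(h - 3)*(h + 3)*(h + 4)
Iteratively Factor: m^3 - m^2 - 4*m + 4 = (m - 2)*(m^2 + m - 2) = (m - 2)*(m + 2)*(m - 1)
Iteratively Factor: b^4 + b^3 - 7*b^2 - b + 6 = (b + 1)*(b^3 - 7*b + 6) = (b - 2)*(b + 1)*(b^2 + 2*b - 3) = (b - 2)*(b - 1)*(b + 1)*(b + 3)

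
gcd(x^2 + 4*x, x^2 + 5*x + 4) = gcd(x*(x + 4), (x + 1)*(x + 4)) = x + 4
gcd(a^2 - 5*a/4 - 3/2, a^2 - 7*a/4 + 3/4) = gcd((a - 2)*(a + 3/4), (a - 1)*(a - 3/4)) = 1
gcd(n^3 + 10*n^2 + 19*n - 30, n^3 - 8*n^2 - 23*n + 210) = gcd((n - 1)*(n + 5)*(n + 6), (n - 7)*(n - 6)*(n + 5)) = n + 5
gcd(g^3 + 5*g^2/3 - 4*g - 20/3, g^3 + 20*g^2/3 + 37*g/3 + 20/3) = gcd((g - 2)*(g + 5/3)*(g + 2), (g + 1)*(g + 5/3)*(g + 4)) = g + 5/3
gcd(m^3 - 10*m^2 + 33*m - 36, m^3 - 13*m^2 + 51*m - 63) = m^2 - 6*m + 9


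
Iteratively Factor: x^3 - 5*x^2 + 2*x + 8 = (x - 2)*(x^2 - 3*x - 4) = (x - 2)*(x + 1)*(x - 4)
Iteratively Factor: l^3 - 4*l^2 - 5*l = (l - 5)*(l^2 + l) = l*(l - 5)*(l + 1)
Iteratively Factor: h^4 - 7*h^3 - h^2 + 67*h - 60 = (h - 1)*(h^3 - 6*h^2 - 7*h + 60) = (h - 5)*(h - 1)*(h^2 - h - 12) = (h - 5)*(h - 1)*(h + 3)*(h - 4)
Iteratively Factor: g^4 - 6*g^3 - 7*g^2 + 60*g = (g - 4)*(g^3 - 2*g^2 - 15*g) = (g - 4)*(g + 3)*(g^2 - 5*g) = (g - 5)*(g - 4)*(g + 3)*(g)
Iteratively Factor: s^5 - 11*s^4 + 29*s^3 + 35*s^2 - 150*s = (s + 2)*(s^4 - 13*s^3 + 55*s^2 - 75*s) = s*(s + 2)*(s^3 - 13*s^2 + 55*s - 75) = s*(s - 3)*(s + 2)*(s^2 - 10*s + 25) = s*(s - 5)*(s - 3)*(s + 2)*(s - 5)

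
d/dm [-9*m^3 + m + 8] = 1 - 27*m^2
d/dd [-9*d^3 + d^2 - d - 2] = -27*d^2 + 2*d - 1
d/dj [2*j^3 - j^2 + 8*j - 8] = 6*j^2 - 2*j + 8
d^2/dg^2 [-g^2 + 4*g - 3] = -2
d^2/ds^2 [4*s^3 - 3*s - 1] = 24*s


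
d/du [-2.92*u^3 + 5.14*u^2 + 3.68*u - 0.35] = -8.76*u^2 + 10.28*u + 3.68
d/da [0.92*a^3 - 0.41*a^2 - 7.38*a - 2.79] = 2.76*a^2 - 0.82*a - 7.38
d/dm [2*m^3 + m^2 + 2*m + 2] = 6*m^2 + 2*m + 2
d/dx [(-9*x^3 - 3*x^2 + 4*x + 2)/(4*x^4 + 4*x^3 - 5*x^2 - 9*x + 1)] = (36*x^6 + 24*x^5 + 9*x^4 + 98*x^3 - 4*x^2 + 14*x + 22)/(16*x^8 + 32*x^7 - 24*x^6 - 112*x^5 - 39*x^4 + 98*x^3 + 71*x^2 - 18*x + 1)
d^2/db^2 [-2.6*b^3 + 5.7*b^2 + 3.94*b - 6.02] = 11.4 - 15.6*b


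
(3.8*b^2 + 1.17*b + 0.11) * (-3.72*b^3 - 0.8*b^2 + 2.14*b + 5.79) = -14.136*b^5 - 7.3924*b^4 + 6.7868*b^3 + 24.4178*b^2 + 7.0097*b + 0.6369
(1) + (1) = 2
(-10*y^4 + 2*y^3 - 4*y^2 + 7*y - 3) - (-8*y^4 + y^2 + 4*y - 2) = -2*y^4 + 2*y^3 - 5*y^2 + 3*y - 1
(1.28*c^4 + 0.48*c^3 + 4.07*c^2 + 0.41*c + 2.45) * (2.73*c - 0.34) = 3.4944*c^5 + 0.8752*c^4 + 10.9479*c^3 - 0.2645*c^2 + 6.5491*c - 0.833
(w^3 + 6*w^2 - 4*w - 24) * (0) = 0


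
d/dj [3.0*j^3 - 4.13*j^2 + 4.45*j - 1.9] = 9.0*j^2 - 8.26*j + 4.45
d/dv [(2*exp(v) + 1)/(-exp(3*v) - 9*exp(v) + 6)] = (3*(2*exp(v) + 1)*(exp(2*v) + 3) - 2*exp(3*v) - 18*exp(v) + 12)*exp(v)/(exp(3*v) + 9*exp(v) - 6)^2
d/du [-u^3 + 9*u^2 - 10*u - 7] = -3*u^2 + 18*u - 10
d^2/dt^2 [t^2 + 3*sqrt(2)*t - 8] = 2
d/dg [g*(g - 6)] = 2*g - 6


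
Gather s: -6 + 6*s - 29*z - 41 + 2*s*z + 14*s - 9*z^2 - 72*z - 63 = s*(2*z + 20) - 9*z^2 - 101*z - 110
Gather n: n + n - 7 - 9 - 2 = 2*n - 18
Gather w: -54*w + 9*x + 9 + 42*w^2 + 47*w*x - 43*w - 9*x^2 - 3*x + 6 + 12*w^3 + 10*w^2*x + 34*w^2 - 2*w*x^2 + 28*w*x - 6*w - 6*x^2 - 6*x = 12*w^3 + w^2*(10*x + 76) + w*(-2*x^2 + 75*x - 103) - 15*x^2 + 15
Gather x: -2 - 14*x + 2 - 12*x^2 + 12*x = -12*x^2 - 2*x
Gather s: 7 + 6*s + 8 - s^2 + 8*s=-s^2 + 14*s + 15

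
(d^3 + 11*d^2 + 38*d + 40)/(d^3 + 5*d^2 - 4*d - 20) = (d + 4)/(d - 2)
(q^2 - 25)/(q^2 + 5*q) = (q - 5)/q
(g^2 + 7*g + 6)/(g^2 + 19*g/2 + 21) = 2*(g + 1)/(2*g + 7)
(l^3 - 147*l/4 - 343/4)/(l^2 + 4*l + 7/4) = (2*l^2 - 7*l - 49)/(2*l + 1)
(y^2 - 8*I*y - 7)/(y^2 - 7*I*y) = (y - I)/y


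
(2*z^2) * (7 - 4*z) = -8*z^3 + 14*z^2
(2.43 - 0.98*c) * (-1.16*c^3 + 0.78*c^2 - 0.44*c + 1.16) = 1.1368*c^4 - 3.5832*c^3 + 2.3266*c^2 - 2.206*c + 2.8188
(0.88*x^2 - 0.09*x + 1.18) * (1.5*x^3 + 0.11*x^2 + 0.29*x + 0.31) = 1.32*x^5 - 0.0382*x^4 + 2.0153*x^3 + 0.3765*x^2 + 0.3143*x + 0.3658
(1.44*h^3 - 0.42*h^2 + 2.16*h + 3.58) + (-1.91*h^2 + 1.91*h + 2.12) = 1.44*h^3 - 2.33*h^2 + 4.07*h + 5.7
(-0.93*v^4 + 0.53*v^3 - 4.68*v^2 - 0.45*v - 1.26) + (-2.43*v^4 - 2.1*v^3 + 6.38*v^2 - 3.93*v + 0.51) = -3.36*v^4 - 1.57*v^3 + 1.7*v^2 - 4.38*v - 0.75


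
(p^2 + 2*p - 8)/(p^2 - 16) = (p - 2)/(p - 4)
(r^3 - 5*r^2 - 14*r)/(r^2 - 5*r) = (r^2 - 5*r - 14)/(r - 5)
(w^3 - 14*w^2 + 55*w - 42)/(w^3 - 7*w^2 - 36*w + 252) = (w - 1)/(w + 6)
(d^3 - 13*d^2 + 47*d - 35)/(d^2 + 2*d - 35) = (d^2 - 8*d + 7)/(d + 7)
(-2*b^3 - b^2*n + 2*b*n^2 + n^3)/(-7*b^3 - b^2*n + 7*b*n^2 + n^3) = (2*b + n)/(7*b + n)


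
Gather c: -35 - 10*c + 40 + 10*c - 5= 0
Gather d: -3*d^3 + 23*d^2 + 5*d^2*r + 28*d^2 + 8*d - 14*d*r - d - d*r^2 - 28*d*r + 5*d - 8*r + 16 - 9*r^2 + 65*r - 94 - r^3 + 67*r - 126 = -3*d^3 + d^2*(5*r + 51) + d*(-r^2 - 42*r + 12) - r^3 - 9*r^2 + 124*r - 204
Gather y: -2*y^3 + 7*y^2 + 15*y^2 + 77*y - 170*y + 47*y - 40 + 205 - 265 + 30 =-2*y^3 + 22*y^2 - 46*y - 70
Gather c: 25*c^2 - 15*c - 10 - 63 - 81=25*c^2 - 15*c - 154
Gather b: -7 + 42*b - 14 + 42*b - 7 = 84*b - 28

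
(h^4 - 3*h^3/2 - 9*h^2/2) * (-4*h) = -4*h^5 + 6*h^4 + 18*h^3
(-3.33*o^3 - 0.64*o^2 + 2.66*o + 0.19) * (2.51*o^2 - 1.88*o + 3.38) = -8.3583*o^5 + 4.654*o^4 - 3.3756*o^3 - 6.6871*o^2 + 8.6336*o + 0.6422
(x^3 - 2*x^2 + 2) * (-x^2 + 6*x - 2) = -x^5 + 8*x^4 - 14*x^3 + 2*x^2 + 12*x - 4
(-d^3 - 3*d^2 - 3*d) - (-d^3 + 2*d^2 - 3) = -5*d^2 - 3*d + 3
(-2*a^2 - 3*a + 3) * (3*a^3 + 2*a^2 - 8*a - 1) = -6*a^5 - 13*a^4 + 19*a^3 + 32*a^2 - 21*a - 3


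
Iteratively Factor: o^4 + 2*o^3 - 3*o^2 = (o - 1)*(o^3 + 3*o^2) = o*(o - 1)*(o^2 + 3*o) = o^2*(o - 1)*(o + 3)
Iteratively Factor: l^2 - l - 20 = (l - 5)*(l + 4)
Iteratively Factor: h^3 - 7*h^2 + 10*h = (h - 2)*(h^2 - 5*h) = h*(h - 2)*(h - 5)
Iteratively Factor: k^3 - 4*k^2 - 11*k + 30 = (k - 2)*(k^2 - 2*k - 15) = (k - 5)*(k - 2)*(k + 3)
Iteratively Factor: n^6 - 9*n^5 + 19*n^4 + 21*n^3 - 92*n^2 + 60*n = (n)*(n^5 - 9*n^4 + 19*n^3 + 21*n^2 - 92*n + 60) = n*(n - 3)*(n^4 - 6*n^3 + n^2 + 24*n - 20) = n*(n - 3)*(n + 2)*(n^3 - 8*n^2 + 17*n - 10) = n*(n - 5)*(n - 3)*(n + 2)*(n^2 - 3*n + 2) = n*(n - 5)*(n - 3)*(n - 1)*(n + 2)*(n - 2)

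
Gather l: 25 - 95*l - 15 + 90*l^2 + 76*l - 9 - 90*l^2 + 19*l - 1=0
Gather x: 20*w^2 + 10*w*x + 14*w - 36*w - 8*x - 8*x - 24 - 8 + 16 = 20*w^2 - 22*w + x*(10*w - 16) - 16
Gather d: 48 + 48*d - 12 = 48*d + 36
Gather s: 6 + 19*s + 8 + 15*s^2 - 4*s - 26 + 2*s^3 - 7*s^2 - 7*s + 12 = 2*s^3 + 8*s^2 + 8*s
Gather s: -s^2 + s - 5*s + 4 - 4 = -s^2 - 4*s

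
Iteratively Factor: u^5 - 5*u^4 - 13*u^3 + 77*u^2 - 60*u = (u)*(u^4 - 5*u^3 - 13*u^2 + 77*u - 60) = u*(u - 5)*(u^3 - 13*u + 12) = u*(u - 5)*(u - 1)*(u^2 + u - 12) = u*(u - 5)*(u - 1)*(u + 4)*(u - 3)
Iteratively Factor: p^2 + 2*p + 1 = (p + 1)*(p + 1)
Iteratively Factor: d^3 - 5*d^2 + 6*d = (d)*(d^2 - 5*d + 6) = d*(d - 3)*(d - 2)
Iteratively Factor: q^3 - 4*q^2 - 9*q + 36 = (q - 4)*(q^2 - 9) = (q - 4)*(q - 3)*(q + 3)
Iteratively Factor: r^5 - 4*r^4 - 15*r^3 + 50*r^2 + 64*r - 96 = (r + 2)*(r^4 - 6*r^3 - 3*r^2 + 56*r - 48) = (r - 4)*(r + 2)*(r^3 - 2*r^2 - 11*r + 12) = (r - 4)^2*(r + 2)*(r^2 + 2*r - 3) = (r - 4)^2*(r - 1)*(r + 2)*(r + 3)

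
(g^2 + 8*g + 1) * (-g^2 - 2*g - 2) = -g^4 - 10*g^3 - 19*g^2 - 18*g - 2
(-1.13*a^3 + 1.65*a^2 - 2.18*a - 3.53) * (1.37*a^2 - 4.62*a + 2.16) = -1.5481*a^5 + 7.4811*a^4 - 13.0504*a^3 + 8.7995*a^2 + 11.5998*a - 7.6248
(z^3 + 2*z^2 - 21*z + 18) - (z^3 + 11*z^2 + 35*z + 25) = -9*z^2 - 56*z - 7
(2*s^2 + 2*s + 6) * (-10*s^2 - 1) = -20*s^4 - 20*s^3 - 62*s^2 - 2*s - 6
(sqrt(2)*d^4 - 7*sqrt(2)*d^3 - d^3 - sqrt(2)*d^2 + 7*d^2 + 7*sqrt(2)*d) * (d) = sqrt(2)*d^5 - 7*sqrt(2)*d^4 - d^4 - sqrt(2)*d^3 + 7*d^3 + 7*sqrt(2)*d^2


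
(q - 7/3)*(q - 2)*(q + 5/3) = q^3 - 8*q^2/3 - 23*q/9 + 70/9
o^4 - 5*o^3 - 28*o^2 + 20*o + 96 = (o - 8)*(o - 2)*(o + 2)*(o + 3)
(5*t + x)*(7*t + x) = 35*t^2 + 12*t*x + x^2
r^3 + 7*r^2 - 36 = (r - 2)*(r + 3)*(r + 6)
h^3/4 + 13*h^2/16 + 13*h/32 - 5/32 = (h/4 + 1/4)*(h - 1/4)*(h + 5/2)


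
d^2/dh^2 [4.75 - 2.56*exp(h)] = -2.56*exp(h)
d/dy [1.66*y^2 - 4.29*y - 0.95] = 3.32*y - 4.29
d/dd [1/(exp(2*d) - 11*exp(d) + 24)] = (11 - 2*exp(d))*exp(d)/(exp(2*d) - 11*exp(d) + 24)^2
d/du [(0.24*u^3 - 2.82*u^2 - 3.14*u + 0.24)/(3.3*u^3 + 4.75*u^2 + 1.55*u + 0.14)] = (4.44089209850063e-16*u^5 + 10.446*u^4 + 21.468*u^3 + 8.2688*u^2 - 3.0696*u - 0.8116)/(10.89*u^6 + 31.35*u^5 + 32.7925*u^4 + 15.649*u^3 + 3.7325*u^2 + 0.434*u + 0.0196)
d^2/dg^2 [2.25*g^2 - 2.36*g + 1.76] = 4.50000000000000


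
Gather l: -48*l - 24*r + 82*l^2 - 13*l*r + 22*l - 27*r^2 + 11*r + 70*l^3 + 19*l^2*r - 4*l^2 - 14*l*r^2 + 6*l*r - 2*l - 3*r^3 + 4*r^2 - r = 70*l^3 + l^2*(19*r + 78) + l*(-14*r^2 - 7*r - 28) - 3*r^3 - 23*r^2 - 14*r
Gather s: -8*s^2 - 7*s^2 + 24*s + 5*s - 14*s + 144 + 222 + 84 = -15*s^2 + 15*s + 450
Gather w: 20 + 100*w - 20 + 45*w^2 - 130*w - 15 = 45*w^2 - 30*w - 15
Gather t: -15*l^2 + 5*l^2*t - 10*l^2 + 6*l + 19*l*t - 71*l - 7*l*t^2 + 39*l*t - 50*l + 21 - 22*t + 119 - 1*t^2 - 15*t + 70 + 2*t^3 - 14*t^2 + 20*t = -25*l^2 - 115*l + 2*t^3 + t^2*(-7*l - 15) + t*(5*l^2 + 58*l - 17) + 210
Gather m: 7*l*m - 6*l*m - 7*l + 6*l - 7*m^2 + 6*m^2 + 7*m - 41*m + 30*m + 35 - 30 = -l - m^2 + m*(l - 4) + 5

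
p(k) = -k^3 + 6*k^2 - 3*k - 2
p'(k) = -3*k^2 + 12*k - 3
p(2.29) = 10.59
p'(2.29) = 8.75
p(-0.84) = 5.35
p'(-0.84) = -15.20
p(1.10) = 0.63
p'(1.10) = 6.57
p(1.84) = 6.56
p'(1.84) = 8.92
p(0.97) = -0.18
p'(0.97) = 5.82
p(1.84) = 6.56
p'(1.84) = 8.92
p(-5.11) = 303.44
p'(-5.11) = -142.66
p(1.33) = 2.27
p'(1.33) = 7.65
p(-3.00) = 88.00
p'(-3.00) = -66.00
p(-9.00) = 1240.00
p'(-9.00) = -354.00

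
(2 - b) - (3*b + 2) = -4*b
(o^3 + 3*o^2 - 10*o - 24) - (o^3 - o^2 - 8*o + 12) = 4*o^2 - 2*o - 36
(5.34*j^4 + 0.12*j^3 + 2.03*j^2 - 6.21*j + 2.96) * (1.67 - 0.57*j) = -3.0438*j^5 + 8.8494*j^4 - 0.9567*j^3 + 6.9298*j^2 - 12.0579*j + 4.9432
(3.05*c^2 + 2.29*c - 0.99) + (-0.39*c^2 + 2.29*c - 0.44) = 2.66*c^2 + 4.58*c - 1.43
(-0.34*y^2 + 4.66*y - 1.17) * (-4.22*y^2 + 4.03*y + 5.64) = 1.4348*y^4 - 21.0354*y^3 + 21.7996*y^2 + 21.5673*y - 6.5988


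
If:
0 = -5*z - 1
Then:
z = -1/5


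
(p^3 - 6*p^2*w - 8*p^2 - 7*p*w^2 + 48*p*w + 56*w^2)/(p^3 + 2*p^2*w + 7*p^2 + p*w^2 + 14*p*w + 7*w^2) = (p^2 - 7*p*w - 8*p + 56*w)/(p^2 + p*w + 7*p + 7*w)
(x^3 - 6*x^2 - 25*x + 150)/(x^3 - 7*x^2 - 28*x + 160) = (x^2 - 11*x + 30)/(x^2 - 12*x + 32)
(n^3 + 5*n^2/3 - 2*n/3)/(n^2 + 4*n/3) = (3*n^2 + 5*n - 2)/(3*n + 4)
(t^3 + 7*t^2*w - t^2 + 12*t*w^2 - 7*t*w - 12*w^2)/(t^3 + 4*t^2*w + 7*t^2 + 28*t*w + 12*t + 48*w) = (t^2 + 3*t*w - t - 3*w)/(t^2 + 7*t + 12)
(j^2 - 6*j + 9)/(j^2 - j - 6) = (j - 3)/(j + 2)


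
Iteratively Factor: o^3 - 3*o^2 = (o)*(o^2 - 3*o) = o*(o - 3)*(o)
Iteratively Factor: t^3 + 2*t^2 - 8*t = (t + 4)*(t^2 - 2*t) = t*(t + 4)*(t - 2)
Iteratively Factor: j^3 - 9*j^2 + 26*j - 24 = (j - 4)*(j^2 - 5*j + 6) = (j - 4)*(j - 3)*(j - 2)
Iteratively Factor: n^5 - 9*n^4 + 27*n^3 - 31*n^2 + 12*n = (n - 4)*(n^4 - 5*n^3 + 7*n^2 - 3*n) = (n - 4)*(n - 3)*(n^3 - 2*n^2 + n) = (n - 4)*(n - 3)*(n - 1)*(n^2 - n) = n*(n - 4)*(n - 3)*(n - 1)*(n - 1)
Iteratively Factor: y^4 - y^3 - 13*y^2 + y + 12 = (y - 1)*(y^3 - 13*y - 12) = (y - 1)*(y + 3)*(y^2 - 3*y - 4) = (y - 1)*(y + 1)*(y + 3)*(y - 4)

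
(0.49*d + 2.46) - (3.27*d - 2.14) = 4.6 - 2.78*d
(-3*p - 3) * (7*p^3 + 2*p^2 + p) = -21*p^4 - 27*p^3 - 9*p^2 - 3*p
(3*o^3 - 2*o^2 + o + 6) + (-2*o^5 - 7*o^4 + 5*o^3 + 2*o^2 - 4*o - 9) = -2*o^5 - 7*o^4 + 8*o^3 - 3*o - 3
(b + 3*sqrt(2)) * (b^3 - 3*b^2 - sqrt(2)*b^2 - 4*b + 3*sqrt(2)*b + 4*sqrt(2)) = b^4 - 3*b^3 + 2*sqrt(2)*b^3 - 10*b^2 - 6*sqrt(2)*b^2 - 8*sqrt(2)*b + 18*b + 24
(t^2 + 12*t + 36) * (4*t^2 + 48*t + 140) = 4*t^4 + 96*t^3 + 860*t^2 + 3408*t + 5040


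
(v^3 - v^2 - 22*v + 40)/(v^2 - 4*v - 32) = (-v^3 + v^2 + 22*v - 40)/(-v^2 + 4*v + 32)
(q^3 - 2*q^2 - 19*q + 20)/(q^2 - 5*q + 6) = (q^3 - 2*q^2 - 19*q + 20)/(q^2 - 5*q + 6)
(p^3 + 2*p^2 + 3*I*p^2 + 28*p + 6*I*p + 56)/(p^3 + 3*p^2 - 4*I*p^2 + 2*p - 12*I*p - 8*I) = (p + 7*I)/(p + 1)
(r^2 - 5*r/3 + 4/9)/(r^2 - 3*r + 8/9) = (3*r - 4)/(3*r - 8)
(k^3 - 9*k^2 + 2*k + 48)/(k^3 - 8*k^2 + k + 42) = (k - 8)/(k - 7)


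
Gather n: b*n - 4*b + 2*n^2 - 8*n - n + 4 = -4*b + 2*n^2 + n*(b - 9) + 4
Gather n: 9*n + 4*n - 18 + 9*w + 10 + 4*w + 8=13*n + 13*w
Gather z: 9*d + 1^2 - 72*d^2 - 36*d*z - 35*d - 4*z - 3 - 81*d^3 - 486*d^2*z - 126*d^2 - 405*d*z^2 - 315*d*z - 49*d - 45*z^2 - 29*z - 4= -81*d^3 - 198*d^2 - 75*d + z^2*(-405*d - 45) + z*(-486*d^2 - 351*d - 33) - 6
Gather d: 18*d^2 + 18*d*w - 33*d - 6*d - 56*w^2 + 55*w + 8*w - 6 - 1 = 18*d^2 + d*(18*w - 39) - 56*w^2 + 63*w - 7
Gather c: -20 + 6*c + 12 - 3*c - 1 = 3*c - 9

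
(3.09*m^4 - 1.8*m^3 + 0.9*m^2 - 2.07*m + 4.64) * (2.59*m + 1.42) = 8.0031*m^5 - 0.2742*m^4 - 0.225*m^3 - 4.0833*m^2 + 9.0782*m + 6.5888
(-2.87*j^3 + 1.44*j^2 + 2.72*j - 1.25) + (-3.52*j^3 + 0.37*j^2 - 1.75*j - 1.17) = -6.39*j^3 + 1.81*j^2 + 0.97*j - 2.42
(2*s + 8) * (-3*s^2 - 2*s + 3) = -6*s^3 - 28*s^2 - 10*s + 24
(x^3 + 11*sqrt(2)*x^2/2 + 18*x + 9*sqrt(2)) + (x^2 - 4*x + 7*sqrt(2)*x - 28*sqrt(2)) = x^3 + x^2 + 11*sqrt(2)*x^2/2 + 7*sqrt(2)*x + 14*x - 19*sqrt(2)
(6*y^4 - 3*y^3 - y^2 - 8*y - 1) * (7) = 42*y^4 - 21*y^3 - 7*y^2 - 56*y - 7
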